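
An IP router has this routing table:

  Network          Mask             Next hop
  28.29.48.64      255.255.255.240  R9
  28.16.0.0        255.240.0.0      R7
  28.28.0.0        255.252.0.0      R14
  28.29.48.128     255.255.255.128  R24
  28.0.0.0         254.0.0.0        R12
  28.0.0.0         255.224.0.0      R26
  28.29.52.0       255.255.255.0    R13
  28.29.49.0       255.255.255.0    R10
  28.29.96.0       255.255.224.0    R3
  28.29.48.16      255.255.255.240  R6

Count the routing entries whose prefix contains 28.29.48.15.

Prefixes containing 28.29.48.15:
  28.0.0.0/7 (28.0.0.0 - 29.255.255.255)
  28.0.0.0/11 (28.0.0.0 - 28.31.255.255)
  28.16.0.0/12 (28.16.0.0 - 28.31.255.255)
  28.28.0.0/14 (28.28.0.0 - 28.31.255.255)
Total matching entries: 4.

4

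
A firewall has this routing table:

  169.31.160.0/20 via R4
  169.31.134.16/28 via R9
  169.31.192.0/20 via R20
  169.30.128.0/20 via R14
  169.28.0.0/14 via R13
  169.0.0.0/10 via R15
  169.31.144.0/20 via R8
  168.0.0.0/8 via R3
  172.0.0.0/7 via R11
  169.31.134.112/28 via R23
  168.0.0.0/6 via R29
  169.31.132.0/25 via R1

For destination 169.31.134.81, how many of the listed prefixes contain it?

Prefixes containing 169.31.134.81:
  168.0.0.0/6 (168.0.0.0 - 171.255.255.255)
  169.0.0.0/10 (169.0.0.0 - 169.63.255.255)
  169.28.0.0/14 (169.28.0.0 - 169.31.255.255)
Total matching entries: 3.

3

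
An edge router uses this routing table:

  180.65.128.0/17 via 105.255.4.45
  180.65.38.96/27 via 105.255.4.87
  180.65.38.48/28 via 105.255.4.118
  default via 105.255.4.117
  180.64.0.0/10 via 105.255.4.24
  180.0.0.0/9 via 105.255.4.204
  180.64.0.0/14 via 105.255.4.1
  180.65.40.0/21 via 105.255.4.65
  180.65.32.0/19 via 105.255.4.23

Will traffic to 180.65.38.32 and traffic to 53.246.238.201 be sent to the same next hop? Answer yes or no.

no

180.65.38.32: longest match 180.65.32.0/19 -> 105.255.4.23
53.246.238.201: longest match 0.0.0.0/0 -> 105.255.4.117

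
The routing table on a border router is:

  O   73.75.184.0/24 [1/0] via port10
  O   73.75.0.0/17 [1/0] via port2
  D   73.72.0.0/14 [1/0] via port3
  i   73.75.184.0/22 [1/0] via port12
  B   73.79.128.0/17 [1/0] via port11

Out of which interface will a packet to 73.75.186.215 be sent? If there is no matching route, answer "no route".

Routes whose prefix contains 73.75.186.215:
  73.72.0.0/14 (73.72.0.0 - 73.75.255.255) -> port3
  73.75.184.0/22 (73.75.184.0 - 73.75.187.255) -> port12
More-specific entries that do NOT match:
  73.75.184.0/24 (73.75.184.0 - 73.75.184.255) does not contain 73.75.186.215
Longest matching prefix is /22 -> interface port12.

port12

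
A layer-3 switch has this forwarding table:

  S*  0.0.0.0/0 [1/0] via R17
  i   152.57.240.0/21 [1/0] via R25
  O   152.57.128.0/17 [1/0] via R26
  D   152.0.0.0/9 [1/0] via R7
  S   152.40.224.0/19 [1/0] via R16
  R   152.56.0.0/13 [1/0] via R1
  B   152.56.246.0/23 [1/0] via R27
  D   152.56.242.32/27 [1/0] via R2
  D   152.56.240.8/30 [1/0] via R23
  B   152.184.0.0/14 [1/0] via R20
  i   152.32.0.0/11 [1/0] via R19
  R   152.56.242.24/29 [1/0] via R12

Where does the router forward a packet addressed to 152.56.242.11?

R1

Routes whose prefix contains 152.56.242.11:
  0.0.0.0/0 (default, matches everything) -> R17
  152.0.0.0/9 (152.0.0.0 - 152.127.255.255) -> R7
  152.32.0.0/11 (152.32.0.0 - 152.63.255.255) -> R19
  152.56.0.0/13 (152.56.0.0 - 152.63.255.255) -> R1
More-specific entries that do NOT match:
  152.56.240.8/30 (152.56.240.8 - 152.56.240.11) does not contain 152.56.242.11
  152.56.242.24/29 (152.56.242.24 - 152.56.242.31) does not contain 152.56.242.11
  152.56.242.32/27 (152.56.242.32 - 152.56.242.63) does not contain 152.56.242.11
  152.56.246.0/23 (152.56.246.0 - 152.56.247.255) does not contain 152.56.242.11
  152.57.240.0/21 (152.57.240.0 - 152.57.247.255) does not contain 152.56.242.11
  152.40.224.0/19 (152.40.224.0 - 152.40.255.255) does not contain 152.56.242.11
  152.57.128.0/17 (152.57.128.0 - 152.57.255.255) does not contain 152.56.242.11
  152.184.0.0/14 (152.184.0.0 - 152.187.255.255) does not contain 152.56.242.11
Longest matching prefix is /13 -> next hop R1.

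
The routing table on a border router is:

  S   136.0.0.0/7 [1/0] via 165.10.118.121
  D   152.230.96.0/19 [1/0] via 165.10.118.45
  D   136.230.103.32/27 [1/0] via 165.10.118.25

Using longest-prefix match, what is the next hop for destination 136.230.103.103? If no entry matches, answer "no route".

Routes whose prefix contains 136.230.103.103:
  136.0.0.0/7 (136.0.0.0 - 137.255.255.255) -> 165.10.118.121
More-specific entries that do NOT match:
  136.230.103.32/27 (136.230.103.32 - 136.230.103.63) does not contain 136.230.103.103
  152.230.96.0/19 (152.230.96.0 - 152.230.127.255) does not contain 136.230.103.103
Longest matching prefix is /7 -> next hop 165.10.118.121.

165.10.118.121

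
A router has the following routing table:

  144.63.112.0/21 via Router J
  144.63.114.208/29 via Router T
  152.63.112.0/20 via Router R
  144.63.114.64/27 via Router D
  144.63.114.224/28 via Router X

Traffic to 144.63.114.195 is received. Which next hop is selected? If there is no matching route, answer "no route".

Routes whose prefix contains 144.63.114.195:
  144.63.112.0/21 (144.63.112.0 - 144.63.119.255) -> Router J
More-specific entries that do NOT match:
  144.63.114.208/29 (144.63.114.208 - 144.63.114.215) does not contain 144.63.114.195
  144.63.114.224/28 (144.63.114.224 - 144.63.114.239) does not contain 144.63.114.195
  144.63.114.64/27 (144.63.114.64 - 144.63.114.95) does not contain 144.63.114.195
Longest matching prefix is /21 -> next hop Router J.

Router J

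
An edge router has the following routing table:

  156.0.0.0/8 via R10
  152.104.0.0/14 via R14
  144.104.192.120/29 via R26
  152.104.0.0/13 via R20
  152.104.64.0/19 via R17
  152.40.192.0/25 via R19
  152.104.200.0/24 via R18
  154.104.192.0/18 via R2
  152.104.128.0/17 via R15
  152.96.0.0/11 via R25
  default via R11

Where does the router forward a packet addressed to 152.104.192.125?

Routes whose prefix contains 152.104.192.125:
  0.0.0.0/0 (default, matches everything) -> R11
  152.96.0.0/11 (152.96.0.0 - 152.127.255.255) -> R25
  152.104.0.0/13 (152.104.0.0 - 152.111.255.255) -> R20
  152.104.0.0/14 (152.104.0.0 - 152.107.255.255) -> R14
  152.104.128.0/17 (152.104.128.0 - 152.104.255.255) -> R15
More-specific entries that do NOT match:
  144.104.192.120/29 (144.104.192.120 - 144.104.192.127) does not contain 152.104.192.125
  152.40.192.0/25 (152.40.192.0 - 152.40.192.127) does not contain 152.104.192.125
  152.104.200.0/24 (152.104.200.0 - 152.104.200.255) does not contain 152.104.192.125
  152.104.64.0/19 (152.104.64.0 - 152.104.95.255) does not contain 152.104.192.125
  154.104.192.0/18 (154.104.192.0 - 154.104.255.255) does not contain 152.104.192.125
Longest matching prefix is /17 -> next hop R15.

R15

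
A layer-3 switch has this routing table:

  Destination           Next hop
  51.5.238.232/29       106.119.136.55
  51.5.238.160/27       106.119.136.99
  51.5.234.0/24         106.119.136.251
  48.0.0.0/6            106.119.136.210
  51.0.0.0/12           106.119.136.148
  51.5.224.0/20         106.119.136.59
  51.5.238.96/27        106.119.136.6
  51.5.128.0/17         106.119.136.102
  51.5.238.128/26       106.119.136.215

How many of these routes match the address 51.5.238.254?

Prefixes containing 51.5.238.254:
  48.0.0.0/6 (48.0.0.0 - 51.255.255.255)
  51.0.0.0/12 (51.0.0.0 - 51.15.255.255)
  51.5.128.0/17 (51.5.128.0 - 51.5.255.255)
  51.5.224.0/20 (51.5.224.0 - 51.5.239.255)
Total matching entries: 4.

4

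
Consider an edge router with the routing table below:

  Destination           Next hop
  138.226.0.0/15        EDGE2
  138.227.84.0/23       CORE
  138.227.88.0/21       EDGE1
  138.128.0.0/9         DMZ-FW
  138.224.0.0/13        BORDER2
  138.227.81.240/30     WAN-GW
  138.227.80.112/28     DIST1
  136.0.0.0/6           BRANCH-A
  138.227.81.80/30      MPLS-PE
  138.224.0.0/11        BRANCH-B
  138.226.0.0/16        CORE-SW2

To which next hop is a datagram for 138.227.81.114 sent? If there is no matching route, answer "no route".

Routes whose prefix contains 138.227.81.114:
  136.0.0.0/6 (136.0.0.0 - 139.255.255.255) -> BRANCH-A
  138.128.0.0/9 (138.128.0.0 - 138.255.255.255) -> DMZ-FW
  138.224.0.0/11 (138.224.0.0 - 138.255.255.255) -> BRANCH-B
  138.224.0.0/13 (138.224.0.0 - 138.231.255.255) -> BORDER2
  138.226.0.0/15 (138.226.0.0 - 138.227.255.255) -> EDGE2
More-specific entries that do NOT match:
  138.227.81.240/30 (138.227.81.240 - 138.227.81.243) does not contain 138.227.81.114
  138.227.81.80/30 (138.227.81.80 - 138.227.81.83) does not contain 138.227.81.114
  138.227.80.112/28 (138.227.80.112 - 138.227.80.127) does not contain 138.227.81.114
  138.227.84.0/23 (138.227.84.0 - 138.227.85.255) does not contain 138.227.81.114
  138.227.88.0/21 (138.227.88.0 - 138.227.95.255) does not contain 138.227.81.114
  138.226.0.0/16 (138.226.0.0 - 138.226.255.255) does not contain 138.227.81.114
Longest matching prefix is /15 -> next hop EDGE2.

EDGE2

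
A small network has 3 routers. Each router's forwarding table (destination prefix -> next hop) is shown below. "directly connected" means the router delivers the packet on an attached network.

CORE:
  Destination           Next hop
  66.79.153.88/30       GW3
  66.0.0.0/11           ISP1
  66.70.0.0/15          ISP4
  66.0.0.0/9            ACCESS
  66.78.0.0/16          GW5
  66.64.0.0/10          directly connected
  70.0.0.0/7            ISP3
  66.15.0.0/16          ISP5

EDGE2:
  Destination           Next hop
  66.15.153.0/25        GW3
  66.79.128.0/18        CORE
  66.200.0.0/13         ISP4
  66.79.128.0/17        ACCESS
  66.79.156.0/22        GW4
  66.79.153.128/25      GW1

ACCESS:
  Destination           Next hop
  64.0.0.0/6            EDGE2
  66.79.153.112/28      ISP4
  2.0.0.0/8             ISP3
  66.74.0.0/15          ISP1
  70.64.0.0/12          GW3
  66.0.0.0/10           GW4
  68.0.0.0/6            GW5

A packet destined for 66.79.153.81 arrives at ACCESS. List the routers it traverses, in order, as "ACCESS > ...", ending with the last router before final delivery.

At ACCESS: longest match for 66.79.153.81 is 64.0.0.0/6 -> EDGE2
At EDGE2: longest match for 66.79.153.81 is 66.79.128.0/18 -> CORE
At CORE: longest match for 66.79.153.81 is 66.64.0.0/10 -> directly connected

ACCESS > EDGE2 > CORE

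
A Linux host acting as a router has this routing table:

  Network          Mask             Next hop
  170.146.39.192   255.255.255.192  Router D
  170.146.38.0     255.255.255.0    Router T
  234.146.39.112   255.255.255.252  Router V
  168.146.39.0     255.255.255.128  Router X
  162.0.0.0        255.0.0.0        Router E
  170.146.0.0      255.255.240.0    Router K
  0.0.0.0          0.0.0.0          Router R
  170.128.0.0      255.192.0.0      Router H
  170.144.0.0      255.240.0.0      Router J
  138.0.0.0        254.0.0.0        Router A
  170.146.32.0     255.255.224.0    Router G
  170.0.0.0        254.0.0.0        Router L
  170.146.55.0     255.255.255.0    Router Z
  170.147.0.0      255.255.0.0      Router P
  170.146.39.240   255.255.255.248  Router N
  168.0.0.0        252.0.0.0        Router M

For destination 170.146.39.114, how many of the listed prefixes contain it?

6

Prefixes containing 170.146.39.114:
  0.0.0.0/0 (default, matches everything)
  168.0.0.0/6 (168.0.0.0 - 171.255.255.255)
  170.0.0.0/7 (170.0.0.0 - 171.255.255.255)
  170.128.0.0/10 (170.128.0.0 - 170.191.255.255)
  170.144.0.0/12 (170.144.0.0 - 170.159.255.255)
  170.146.32.0/19 (170.146.32.0 - 170.146.63.255)
Total matching entries: 6.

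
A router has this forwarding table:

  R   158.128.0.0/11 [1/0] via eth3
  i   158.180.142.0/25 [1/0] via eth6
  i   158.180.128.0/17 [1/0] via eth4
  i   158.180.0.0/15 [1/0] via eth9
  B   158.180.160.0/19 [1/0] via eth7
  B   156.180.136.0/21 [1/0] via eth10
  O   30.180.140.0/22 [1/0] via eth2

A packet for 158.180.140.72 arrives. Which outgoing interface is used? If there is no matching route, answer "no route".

Routes whose prefix contains 158.180.140.72:
  158.180.0.0/15 (158.180.0.0 - 158.181.255.255) -> eth9
  158.180.128.0/17 (158.180.128.0 - 158.180.255.255) -> eth4
More-specific entries that do NOT match:
  158.180.142.0/25 (158.180.142.0 - 158.180.142.127) does not contain 158.180.140.72
  30.180.140.0/22 (30.180.140.0 - 30.180.143.255) does not contain 158.180.140.72
  156.180.136.0/21 (156.180.136.0 - 156.180.143.255) does not contain 158.180.140.72
  158.180.160.0/19 (158.180.160.0 - 158.180.191.255) does not contain 158.180.140.72
Longest matching prefix is /17 -> interface eth4.

eth4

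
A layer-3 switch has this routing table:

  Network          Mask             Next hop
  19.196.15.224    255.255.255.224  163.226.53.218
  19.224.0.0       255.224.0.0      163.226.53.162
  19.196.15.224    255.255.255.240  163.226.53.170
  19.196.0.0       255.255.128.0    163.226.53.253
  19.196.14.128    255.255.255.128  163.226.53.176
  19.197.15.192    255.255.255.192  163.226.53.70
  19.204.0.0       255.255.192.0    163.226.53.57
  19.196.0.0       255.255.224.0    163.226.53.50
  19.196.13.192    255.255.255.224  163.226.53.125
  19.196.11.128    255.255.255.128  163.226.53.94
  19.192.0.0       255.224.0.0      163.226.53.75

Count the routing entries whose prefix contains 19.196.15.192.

3

Prefixes containing 19.196.15.192:
  19.192.0.0/11 (19.192.0.0 - 19.223.255.255)
  19.196.0.0/17 (19.196.0.0 - 19.196.127.255)
  19.196.0.0/19 (19.196.0.0 - 19.196.31.255)
Total matching entries: 3.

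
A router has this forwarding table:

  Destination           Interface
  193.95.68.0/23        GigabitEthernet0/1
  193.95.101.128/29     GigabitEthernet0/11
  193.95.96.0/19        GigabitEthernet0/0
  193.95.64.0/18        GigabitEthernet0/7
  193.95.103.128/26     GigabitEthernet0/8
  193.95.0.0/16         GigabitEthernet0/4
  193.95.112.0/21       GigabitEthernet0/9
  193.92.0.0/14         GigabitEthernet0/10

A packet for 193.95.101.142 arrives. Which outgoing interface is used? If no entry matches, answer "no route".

GigabitEthernet0/0

Routes whose prefix contains 193.95.101.142:
  193.92.0.0/14 (193.92.0.0 - 193.95.255.255) -> GigabitEthernet0/10
  193.95.0.0/16 (193.95.0.0 - 193.95.255.255) -> GigabitEthernet0/4
  193.95.64.0/18 (193.95.64.0 - 193.95.127.255) -> GigabitEthernet0/7
  193.95.96.0/19 (193.95.96.0 - 193.95.127.255) -> GigabitEthernet0/0
More-specific entries that do NOT match:
  193.95.101.128/29 (193.95.101.128 - 193.95.101.135) does not contain 193.95.101.142
  193.95.103.128/26 (193.95.103.128 - 193.95.103.191) does not contain 193.95.101.142
  193.95.68.0/23 (193.95.68.0 - 193.95.69.255) does not contain 193.95.101.142
  193.95.112.0/21 (193.95.112.0 - 193.95.119.255) does not contain 193.95.101.142
Longest matching prefix is /19 -> interface GigabitEthernet0/0.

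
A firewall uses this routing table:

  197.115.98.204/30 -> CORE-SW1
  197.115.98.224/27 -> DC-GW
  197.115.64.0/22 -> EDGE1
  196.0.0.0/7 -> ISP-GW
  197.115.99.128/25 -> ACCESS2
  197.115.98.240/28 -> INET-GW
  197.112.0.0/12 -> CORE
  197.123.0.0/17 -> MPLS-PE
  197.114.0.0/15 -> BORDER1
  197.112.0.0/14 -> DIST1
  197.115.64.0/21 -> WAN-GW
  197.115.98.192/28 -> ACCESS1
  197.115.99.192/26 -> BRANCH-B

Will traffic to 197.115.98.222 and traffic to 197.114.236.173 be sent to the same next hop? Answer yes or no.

yes

197.115.98.222: longest match 197.114.0.0/15 -> BORDER1
197.114.236.173: longest match 197.114.0.0/15 -> BORDER1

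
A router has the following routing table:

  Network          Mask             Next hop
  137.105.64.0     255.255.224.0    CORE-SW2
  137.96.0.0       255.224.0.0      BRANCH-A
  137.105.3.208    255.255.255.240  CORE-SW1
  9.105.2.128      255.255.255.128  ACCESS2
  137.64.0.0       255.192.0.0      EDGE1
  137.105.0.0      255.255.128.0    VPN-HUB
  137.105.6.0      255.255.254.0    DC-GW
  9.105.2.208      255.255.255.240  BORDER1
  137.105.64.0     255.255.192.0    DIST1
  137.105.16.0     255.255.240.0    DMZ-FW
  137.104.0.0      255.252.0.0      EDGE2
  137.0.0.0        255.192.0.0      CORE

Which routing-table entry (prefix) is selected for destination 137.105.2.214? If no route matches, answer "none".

Entries matching 137.105.2.214:
  137.64.0.0/10 (137.64.0.0 - 137.127.255.255)
  137.96.0.0/11 (137.96.0.0 - 137.127.255.255)
  137.104.0.0/14 (137.104.0.0 - 137.107.255.255)
  137.105.0.0/17 (137.105.0.0 - 137.105.127.255)
Most specific is 137.105.0.0/17.

137.105.0.0/17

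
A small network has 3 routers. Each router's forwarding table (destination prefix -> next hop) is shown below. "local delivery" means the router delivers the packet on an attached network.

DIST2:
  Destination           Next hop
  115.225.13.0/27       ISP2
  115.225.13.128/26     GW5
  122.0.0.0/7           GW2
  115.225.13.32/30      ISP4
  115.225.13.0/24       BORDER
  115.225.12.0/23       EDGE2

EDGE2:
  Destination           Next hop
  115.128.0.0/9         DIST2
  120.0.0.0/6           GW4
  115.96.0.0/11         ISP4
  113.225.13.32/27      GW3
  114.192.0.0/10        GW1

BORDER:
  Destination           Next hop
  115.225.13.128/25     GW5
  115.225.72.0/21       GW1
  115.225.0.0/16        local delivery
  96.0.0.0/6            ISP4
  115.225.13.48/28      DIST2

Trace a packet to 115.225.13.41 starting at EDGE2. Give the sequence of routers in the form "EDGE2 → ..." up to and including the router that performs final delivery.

EDGE2 → DIST2 → BORDER

At EDGE2: longest match for 115.225.13.41 is 115.128.0.0/9 -> DIST2
At DIST2: longest match for 115.225.13.41 is 115.225.13.0/24 -> BORDER
At BORDER: longest match for 115.225.13.41 is 115.225.0.0/16 -> local delivery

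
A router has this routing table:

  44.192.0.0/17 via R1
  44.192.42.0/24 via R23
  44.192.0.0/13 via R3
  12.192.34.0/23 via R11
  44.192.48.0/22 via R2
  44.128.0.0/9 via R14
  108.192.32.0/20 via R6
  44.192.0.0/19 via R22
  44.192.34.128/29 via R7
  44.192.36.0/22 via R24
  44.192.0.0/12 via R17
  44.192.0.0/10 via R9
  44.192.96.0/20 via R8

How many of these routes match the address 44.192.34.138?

Prefixes containing 44.192.34.138:
  44.128.0.0/9 (44.128.0.0 - 44.255.255.255)
  44.192.0.0/10 (44.192.0.0 - 44.255.255.255)
  44.192.0.0/12 (44.192.0.0 - 44.207.255.255)
  44.192.0.0/13 (44.192.0.0 - 44.199.255.255)
  44.192.0.0/17 (44.192.0.0 - 44.192.127.255)
Total matching entries: 5.

5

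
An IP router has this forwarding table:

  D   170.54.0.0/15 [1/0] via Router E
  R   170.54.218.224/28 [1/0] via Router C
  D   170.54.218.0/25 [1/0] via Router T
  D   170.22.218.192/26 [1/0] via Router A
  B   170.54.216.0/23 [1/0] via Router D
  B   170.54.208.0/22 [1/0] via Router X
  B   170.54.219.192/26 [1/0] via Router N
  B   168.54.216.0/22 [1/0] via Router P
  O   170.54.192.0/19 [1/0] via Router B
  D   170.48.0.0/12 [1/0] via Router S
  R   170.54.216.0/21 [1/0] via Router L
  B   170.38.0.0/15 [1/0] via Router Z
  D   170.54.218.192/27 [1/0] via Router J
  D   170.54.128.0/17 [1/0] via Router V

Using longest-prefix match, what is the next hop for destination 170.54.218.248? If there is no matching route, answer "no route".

Router L

Routes whose prefix contains 170.54.218.248:
  170.48.0.0/12 (170.48.0.0 - 170.63.255.255) -> Router S
  170.54.0.0/15 (170.54.0.0 - 170.55.255.255) -> Router E
  170.54.128.0/17 (170.54.128.0 - 170.54.255.255) -> Router V
  170.54.192.0/19 (170.54.192.0 - 170.54.223.255) -> Router B
  170.54.216.0/21 (170.54.216.0 - 170.54.223.255) -> Router L
More-specific entries that do NOT match:
  170.54.218.224/28 (170.54.218.224 - 170.54.218.239) does not contain 170.54.218.248
  170.54.218.192/27 (170.54.218.192 - 170.54.218.223) does not contain 170.54.218.248
  170.22.218.192/26 (170.22.218.192 - 170.22.218.255) does not contain 170.54.218.248
  170.54.219.192/26 (170.54.219.192 - 170.54.219.255) does not contain 170.54.218.248
  170.54.218.0/25 (170.54.218.0 - 170.54.218.127) does not contain 170.54.218.248
  170.54.216.0/23 (170.54.216.0 - 170.54.217.255) does not contain 170.54.218.248
  170.54.208.0/22 (170.54.208.0 - 170.54.211.255) does not contain 170.54.218.248
  168.54.216.0/22 (168.54.216.0 - 168.54.219.255) does not contain 170.54.218.248
Longest matching prefix is /21 -> next hop Router L.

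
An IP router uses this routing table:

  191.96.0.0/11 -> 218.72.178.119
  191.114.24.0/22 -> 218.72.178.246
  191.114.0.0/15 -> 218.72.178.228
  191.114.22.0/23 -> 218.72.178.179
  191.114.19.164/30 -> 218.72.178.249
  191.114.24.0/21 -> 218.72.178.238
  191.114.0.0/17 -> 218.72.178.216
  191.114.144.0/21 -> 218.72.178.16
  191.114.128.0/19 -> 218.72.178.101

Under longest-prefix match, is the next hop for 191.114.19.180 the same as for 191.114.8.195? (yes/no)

yes

191.114.19.180: longest match 191.114.0.0/17 -> 218.72.178.216
191.114.8.195: longest match 191.114.0.0/17 -> 218.72.178.216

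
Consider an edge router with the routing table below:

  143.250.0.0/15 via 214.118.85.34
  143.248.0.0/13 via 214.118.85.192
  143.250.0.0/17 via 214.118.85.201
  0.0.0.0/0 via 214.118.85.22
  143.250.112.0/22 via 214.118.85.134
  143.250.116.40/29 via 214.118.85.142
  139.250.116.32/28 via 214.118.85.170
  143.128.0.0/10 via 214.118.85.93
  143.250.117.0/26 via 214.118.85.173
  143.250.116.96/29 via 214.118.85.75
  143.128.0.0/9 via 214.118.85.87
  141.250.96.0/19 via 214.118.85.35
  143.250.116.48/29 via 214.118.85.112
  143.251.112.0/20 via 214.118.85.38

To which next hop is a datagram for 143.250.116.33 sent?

Routes whose prefix contains 143.250.116.33:
  0.0.0.0/0 (default, matches everything) -> 214.118.85.22
  143.128.0.0/9 (143.128.0.0 - 143.255.255.255) -> 214.118.85.87
  143.248.0.0/13 (143.248.0.0 - 143.255.255.255) -> 214.118.85.192
  143.250.0.0/15 (143.250.0.0 - 143.251.255.255) -> 214.118.85.34
  143.250.0.0/17 (143.250.0.0 - 143.250.127.255) -> 214.118.85.201
More-specific entries that do NOT match:
  143.250.116.40/29 (143.250.116.40 - 143.250.116.47) does not contain 143.250.116.33
  143.250.116.96/29 (143.250.116.96 - 143.250.116.103) does not contain 143.250.116.33
  143.250.116.48/29 (143.250.116.48 - 143.250.116.55) does not contain 143.250.116.33
  139.250.116.32/28 (139.250.116.32 - 139.250.116.47) does not contain 143.250.116.33
  143.250.117.0/26 (143.250.117.0 - 143.250.117.63) does not contain 143.250.116.33
  143.250.112.0/22 (143.250.112.0 - 143.250.115.255) does not contain 143.250.116.33
  143.251.112.0/20 (143.251.112.0 - 143.251.127.255) does not contain 143.250.116.33
  141.250.96.0/19 (141.250.96.0 - 141.250.127.255) does not contain 143.250.116.33
Longest matching prefix is /17 -> next hop 214.118.85.201.

214.118.85.201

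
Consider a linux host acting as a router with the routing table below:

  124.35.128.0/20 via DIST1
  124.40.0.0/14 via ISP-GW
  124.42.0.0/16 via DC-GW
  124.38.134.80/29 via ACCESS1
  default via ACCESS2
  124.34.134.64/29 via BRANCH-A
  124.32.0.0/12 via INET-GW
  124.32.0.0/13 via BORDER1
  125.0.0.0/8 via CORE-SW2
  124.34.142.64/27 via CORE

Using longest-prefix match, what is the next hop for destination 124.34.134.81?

Routes whose prefix contains 124.34.134.81:
  0.0.0.0/0 (default, matches everything) -> ACCESS2
  124.32.0.0/12 (124.32.0.0 - 124.47.255.255) -> INET-GW
  124.32.0.0/13 (124.32.0.0 - 124.39.255.255) -> BORDER1
More-specific entries that do NOT match:
  124.38.134.80/29 (124.38.134.80 - 124.38.134.87) does not contain 124.34.134.81
  124.34.134.64/29 (124.34.134.64 - 124.34.134.71) does not contain 124.34.134.81
  124.34.142.64/27 (124.34.142.64 - 124.34.142.95) does not contain 124.34.134.81
  124.35.128.0/20 (124.35.128.0 - 124.35.143.255) does not contain 124.34.134.81
  124.42.0.0/16 (124.42.0.0 - 124.42.255.255) does not contain 124.34.134.81
  124.40.0.0/14 (124.40.0.0 - 124.43.255.255) does not contain 124.34.134.81
Longest matching prefix is /13 -> next hop BORDER1.

BORDER1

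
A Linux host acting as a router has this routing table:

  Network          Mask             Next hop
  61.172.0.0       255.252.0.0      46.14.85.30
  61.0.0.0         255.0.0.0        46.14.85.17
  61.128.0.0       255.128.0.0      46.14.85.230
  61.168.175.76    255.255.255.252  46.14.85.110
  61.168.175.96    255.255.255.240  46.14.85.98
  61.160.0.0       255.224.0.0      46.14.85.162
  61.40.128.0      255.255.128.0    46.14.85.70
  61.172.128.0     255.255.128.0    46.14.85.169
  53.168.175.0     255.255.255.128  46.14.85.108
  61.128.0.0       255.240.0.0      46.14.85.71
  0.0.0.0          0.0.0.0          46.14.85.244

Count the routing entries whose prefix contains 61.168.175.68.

Prefixes containing 61.168.175.68:
  0.0.0.0/0 (default, matches everything)
  61.0.0.0/8 (61.0.0.0 - 61.255.255.255)
  61.128.0.0/9 (61.128.0.0 - 61.255.255.255)
  61.160.0.0/11 (61.160.0.0 - 61.191.255.255)
Total matching entries: 4.

4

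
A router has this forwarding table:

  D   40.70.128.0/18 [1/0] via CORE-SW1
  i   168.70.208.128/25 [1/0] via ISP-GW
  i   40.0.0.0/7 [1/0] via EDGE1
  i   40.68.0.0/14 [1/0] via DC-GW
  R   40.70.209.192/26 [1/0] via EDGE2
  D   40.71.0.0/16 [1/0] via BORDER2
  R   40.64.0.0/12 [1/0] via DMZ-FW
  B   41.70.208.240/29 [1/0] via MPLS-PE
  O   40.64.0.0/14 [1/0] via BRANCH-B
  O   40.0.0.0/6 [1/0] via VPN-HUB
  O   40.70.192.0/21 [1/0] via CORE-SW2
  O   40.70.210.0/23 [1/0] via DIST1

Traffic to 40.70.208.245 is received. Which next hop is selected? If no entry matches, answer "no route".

Routes whose prefix contains 40.70.208.245:
  40.0.0.0/6 (40.0.0.0 - 43.255.255.255) -> VPN-HUB
  40.0.0.0/7 (40.0.0.0 - 41.255.255.255) -> EDGE1
  40.64.0.0/12 (40.64.0.0 - 40.79.255.255) -> DMZ-FW
  40.68.0.0/14 (40.68.0.0 - 40.71.255.255) -> DC-GW
More-specific entries that do NOT match:
  41.70.208.240/29 (41.70.208.240 - 41.70.208.247) does not contain 40.70.208.245
  40.70.209.192/26 (40.70.209.192 - 40.70.209.255) does not contain 40.70.208.245
  168.70.208.128/25 (168.70.208.128 - 168.70.208.255) does not contain 40.70.208.245
  40.70.210.0/23 (40.70.210.0 - 40.70.211.255) does not contain 40.70.208.245
  40.70.192.0/21 (40.70.192.0 - 40.70.199.255) does not contain 40.70.208.245
  40.70.128.0/18 (40.70.128.0 - 40.70.191.255) does not contain 40.70.208.245
  40.71.0.0/16 (40.71.0.0 - 40.71.255.255) does not contain 40.70.208.245
Longest matching prefix is /14 -> next hop DC-GW.

DC-GW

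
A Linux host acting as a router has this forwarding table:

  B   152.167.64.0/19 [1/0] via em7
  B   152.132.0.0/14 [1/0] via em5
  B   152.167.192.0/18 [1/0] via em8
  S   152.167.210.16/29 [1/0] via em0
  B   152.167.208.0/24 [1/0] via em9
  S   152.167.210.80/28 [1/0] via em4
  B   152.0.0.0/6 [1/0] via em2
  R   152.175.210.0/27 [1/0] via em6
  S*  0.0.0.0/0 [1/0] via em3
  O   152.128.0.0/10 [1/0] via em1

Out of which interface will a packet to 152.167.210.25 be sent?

Routes whose prefix contains 152.167.210.25:
  0.0.0.0/0 (default, matches everything) -> em3
  152.0.0.0/6 (152.0.0.0 - 155.255.255.255) -> em2
  152.128.0.0/10 (152.128.0.0 - 152.191.255.255) -> em1
  152.167.192.0/18 (152.167.192.0 - 152.167.255.255) -> em8
More-specific entries that do NOT match:
  152.167.210.16/29 (152.167.210.16 - 152.167.210.23) does not contain 152.167.210.25
  152.167.210.80/28 (152.167.210.80 - 152.167.210.95) does not contain 152.167.210.25
  152.175.210.0/27 (152.175.210.0 - 152.175.210.31) does not contain 152.167.210.25
  152.167.208.0/24 (152.167.208.0 - 152.167.208.255) does not contain 152.167.210.25
  152.167.64.0/19 (152.167.64.0 - 152.167.95.255) does not contain 152.167.210.25
Longest matching prefix is /18 -> interface em8.

em8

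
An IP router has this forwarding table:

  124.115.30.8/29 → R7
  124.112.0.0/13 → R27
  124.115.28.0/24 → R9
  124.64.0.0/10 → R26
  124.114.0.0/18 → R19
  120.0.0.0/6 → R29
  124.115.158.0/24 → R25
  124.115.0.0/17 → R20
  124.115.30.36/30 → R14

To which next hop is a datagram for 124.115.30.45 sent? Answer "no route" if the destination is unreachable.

Routes whose prefix contains 124.115.30.45:
  124.64.0.0/10 (124.64.0.0 - 124.127.255.255) -> R26
  124.112.0.0/13 (124.112.0.0 - 124.119.255.255) -> R27
  124.115.0.0/17 (124.115.0.0 - 124.115.127.255) -> R20
More-specific entries that do NOT match:
  124.115.30.36/30 (124.115.30.36 - 124.115.30.39) does not contain 124.115.30.45
  124.115.30.8/29 (124.115.30.8 - 124.115.30.15) does not contain 124.115.30.45
  124.115.28.0/24 (124.115.28.0 - 124.115.28.255) does not contain 124.115.30.45
  124.115.158.0/24 (124.115.158.0 - 124.115.158.255) does not contain 124.115.30.45
  124.114.0.0/18 (124.114.0.0 - 124.114.63.255) does not contain 124.115.30.45
Longest matching prefix is /17 -> next hop R20.

R20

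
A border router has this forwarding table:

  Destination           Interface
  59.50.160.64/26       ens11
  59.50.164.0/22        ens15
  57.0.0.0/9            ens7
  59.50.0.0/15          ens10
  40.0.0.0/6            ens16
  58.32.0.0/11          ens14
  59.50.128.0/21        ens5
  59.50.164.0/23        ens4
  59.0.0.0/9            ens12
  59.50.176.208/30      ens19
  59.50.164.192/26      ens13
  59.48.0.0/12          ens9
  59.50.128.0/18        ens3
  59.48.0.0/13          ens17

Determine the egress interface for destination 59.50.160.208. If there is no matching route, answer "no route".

ens3

Routes whose prefix contains 59.50.160.208:
  59.0.0.0/9 (59.0.0.0 - 59.127.255.255) -> ens12
  59.48.0.0/12 (59.48.0.0 - 59.63.255.255) -> ens9
  59.48.0.0/13 (59.48.0.0 - 59.55.255.255) -> ens17
  59.50.0.0/15 (59.50.0.0 - 59.51.255.255) -> ens10
  59.50.128.0/18 (59.50.128.0 - 59.50.191.255) -> ens3
More-specific entries that do NOT match:
  59.50.176.208/30 (59.50.176.208 - 59.50.176.211) does not contain 59.50.160.208
  59.50.160.64/26 (59.50.160.64 - 59.50.160.127) does not contain 59.50.160.208
  59.50.164.192/26 (59.50.164.192 - 59.50.164.255) does not contain 59.50.160.208
  59.50.164.0/23 (59.50.164.0 - 59.50.165.255) does not contain 59.50.160.208
  59.50.164.0/22 (59.50.164.0 - 59.50.167.255) does not contain 59.50.160.208
  59.50.128.0/21 (59.50.128.0 - 59.50.135.255) does not contain 59.50.160.208
Longest matching prefix is /18 -> interface ens3.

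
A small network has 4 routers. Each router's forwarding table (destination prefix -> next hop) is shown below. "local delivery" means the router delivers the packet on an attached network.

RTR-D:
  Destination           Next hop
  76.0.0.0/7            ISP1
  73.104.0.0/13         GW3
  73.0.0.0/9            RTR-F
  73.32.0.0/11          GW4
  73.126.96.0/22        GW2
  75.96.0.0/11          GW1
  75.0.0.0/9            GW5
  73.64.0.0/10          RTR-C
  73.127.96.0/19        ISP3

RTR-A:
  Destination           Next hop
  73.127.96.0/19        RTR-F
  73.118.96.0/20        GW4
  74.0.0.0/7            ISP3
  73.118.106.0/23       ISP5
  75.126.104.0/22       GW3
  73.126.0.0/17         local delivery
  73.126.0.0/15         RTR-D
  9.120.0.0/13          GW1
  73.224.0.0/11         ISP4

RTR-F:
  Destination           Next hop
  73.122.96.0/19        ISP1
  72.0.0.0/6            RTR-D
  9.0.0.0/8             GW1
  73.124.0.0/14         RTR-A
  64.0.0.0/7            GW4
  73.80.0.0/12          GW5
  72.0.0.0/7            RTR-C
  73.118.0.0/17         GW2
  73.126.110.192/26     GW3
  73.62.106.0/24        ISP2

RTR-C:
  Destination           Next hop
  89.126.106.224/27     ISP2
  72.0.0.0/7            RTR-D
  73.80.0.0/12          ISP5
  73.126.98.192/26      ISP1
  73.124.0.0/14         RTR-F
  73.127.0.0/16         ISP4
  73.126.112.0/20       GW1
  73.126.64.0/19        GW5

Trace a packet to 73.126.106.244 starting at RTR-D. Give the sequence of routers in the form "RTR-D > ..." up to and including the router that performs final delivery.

At RTR-D: longest match for 73.126.106.244 is 73.64.0.0/10 -> RTR-C
At RTR-C: longest match for 73.126.106.244 is 73.124.0.0/14 -> RTR-F
At RTR-F: longest match for 73.126.106.244 is 73.124.0.0/14 -> RTR-A
At RTR-A: longest match for 73.126.106.244 is 73.126.0.0/17 -> local delivery

RTR-D > RTR-C > RTR-F > RTR-A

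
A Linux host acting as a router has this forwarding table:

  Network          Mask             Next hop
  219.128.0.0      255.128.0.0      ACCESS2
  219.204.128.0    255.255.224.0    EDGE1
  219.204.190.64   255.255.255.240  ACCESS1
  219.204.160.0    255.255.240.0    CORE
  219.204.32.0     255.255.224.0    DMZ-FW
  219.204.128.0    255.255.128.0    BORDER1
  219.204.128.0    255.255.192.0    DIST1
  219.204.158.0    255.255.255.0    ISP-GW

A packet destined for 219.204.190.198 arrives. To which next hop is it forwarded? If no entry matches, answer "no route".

DIST1

Routes whose prefix contains 219.204.190.198:
  219.128.0.0/9 (219.128.0.0 - 219.255.255.255) -> ACCESS2
  219.204.128.0/17 (219.204.128.0 - 219.204.255.255) -> BORDER1
  219.204.128.0/18 (219.204.128.0 - 219.204.191.255) -> DIST1
More-specific entries that do NOT match:
  219.204.190.64/28 (219.204.190.64 - 219.204.190.79) does not contain 219.204.190.198
  219.204.158.0/24 (219.204.158.0 - 219.204.158.255) does not contain 219.204.190.198
  219.204.160.0/20 (219.204.160.0 - 219.204.175.255) does not contain 219.204.190.198
  219.204.128.0/19 (219.204.128.0 - 219.204.159.255) does not contain 219.204.190.198
  219.204.32.0/19 (219.204.32.0 - 219.204.63.255) does not contain 219.204.190.198
Longest matching prefix is /18 -> next hop DIST1.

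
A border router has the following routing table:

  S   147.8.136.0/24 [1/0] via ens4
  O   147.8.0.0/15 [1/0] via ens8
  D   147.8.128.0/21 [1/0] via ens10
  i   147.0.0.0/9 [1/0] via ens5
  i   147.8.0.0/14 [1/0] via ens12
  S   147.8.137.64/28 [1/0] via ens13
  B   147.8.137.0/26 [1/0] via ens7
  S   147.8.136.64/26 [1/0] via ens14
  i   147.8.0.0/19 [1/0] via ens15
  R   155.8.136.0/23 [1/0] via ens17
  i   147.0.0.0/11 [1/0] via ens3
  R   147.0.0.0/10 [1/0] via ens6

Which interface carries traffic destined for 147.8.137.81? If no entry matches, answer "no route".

ens8

Routes whose prefix contains 147.8.137.81:
  147.0.0.0/9 (147.0.0.0 - 147.127.255.255) -> ens5
  147.0.0.0/10 (147.0.0.0 - 147.63.255.255) -> ens6
  147.0.0.0/11 (147.0.0.0 - 147.31.255.255) -> ens3
  147.8.0.0/14 (147.8.0.0 - 147.11.255.255) -> ens12
  147.8.0.0/15 (147.8.0.0 - 147.9.255.255) -> ens8
More-specific entries that do NOT match:
  147.8.137.64/28 (147.8.137.64 - 147.8.137.79) does not contain 147.8.137.81
  147.8.137.0/26 (147.8.137.0 - 147.8.137.63) does not contain 147.8.137.81
  147.8.136.64/26 (147.8.136.64 - 147.8.136.127) does not contain 147.8.137.81
  147.8.136.0/24 (147.8.136.0 - 147.8.136.255) does not contain 147.8.137.81
  155.8.136.0/23 (155.8.136.0 - 155.8.137.255) does not contain 147.8.137.81
  147.8.128.0/21 (147.8.128.0 - 147.8.135.255) does not contain 147.8.137.81
  147.8.0.0/19 (147.8.0.0 - 147.8.31.255) does not contain 147.8.137.81
Longest matching prefix is /15 -> interface ens8.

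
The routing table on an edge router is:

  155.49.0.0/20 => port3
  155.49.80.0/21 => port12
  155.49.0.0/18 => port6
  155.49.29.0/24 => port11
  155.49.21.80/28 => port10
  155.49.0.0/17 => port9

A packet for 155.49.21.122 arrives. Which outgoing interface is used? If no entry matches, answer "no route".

port6

Routes whose prefix contains 155.49.21.122:
  155.49.0.0/17 (155.49.0.0 - 155.49.127.255) -> port9
  155.49.0.0/18 (155.49.0.0 - 155.49.63.255) -> port6
More-specific entries that do NOT match:
  155.49.21.80/28 (155.49.21.80 - 155.49.21.95) does not contain 155.49.21.122
  155.49.29.0/24 (155.49.29.0 - 155.49.29.255) does not contain 155.49.21.122
  155.49.80.0/21 (155.49.80.0 - 155.49.87.255) does not contain 155.49.21.122
  155.49.0.0/20 (155.49.0.0 - 155.49.15.255) does not contain 155.49.21.122
Longest matching prefix is /18 -> interface port6.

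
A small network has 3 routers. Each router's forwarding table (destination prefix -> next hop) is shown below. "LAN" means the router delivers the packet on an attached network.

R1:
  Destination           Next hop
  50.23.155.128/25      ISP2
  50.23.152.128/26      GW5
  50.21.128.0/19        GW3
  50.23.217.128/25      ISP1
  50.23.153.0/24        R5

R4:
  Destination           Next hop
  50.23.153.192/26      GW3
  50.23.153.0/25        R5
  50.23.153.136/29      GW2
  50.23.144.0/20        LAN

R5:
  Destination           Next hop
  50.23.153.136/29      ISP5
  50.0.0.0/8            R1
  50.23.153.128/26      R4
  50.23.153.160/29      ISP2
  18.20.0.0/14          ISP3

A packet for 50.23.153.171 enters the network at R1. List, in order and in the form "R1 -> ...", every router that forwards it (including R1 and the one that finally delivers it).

At R1: longest match for 50.23.153.171 is 50.23.153.0/24 -> R5
At R5: longest match for 50.23.153.171 is 50.23.153.128/26 -> R4
At R4: longest match for 50.23.153.171 is 50.23.144.0/20 -> LAN

R1 -> R5 -> R4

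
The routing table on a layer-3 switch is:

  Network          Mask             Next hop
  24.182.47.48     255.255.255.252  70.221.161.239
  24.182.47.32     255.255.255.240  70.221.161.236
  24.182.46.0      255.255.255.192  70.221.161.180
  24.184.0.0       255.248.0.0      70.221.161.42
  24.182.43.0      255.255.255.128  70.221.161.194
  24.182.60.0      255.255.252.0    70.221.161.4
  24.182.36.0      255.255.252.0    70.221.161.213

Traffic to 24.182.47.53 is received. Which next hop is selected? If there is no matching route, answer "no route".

No entry's prefix contains 24.182.47.53; there is no default route.

no route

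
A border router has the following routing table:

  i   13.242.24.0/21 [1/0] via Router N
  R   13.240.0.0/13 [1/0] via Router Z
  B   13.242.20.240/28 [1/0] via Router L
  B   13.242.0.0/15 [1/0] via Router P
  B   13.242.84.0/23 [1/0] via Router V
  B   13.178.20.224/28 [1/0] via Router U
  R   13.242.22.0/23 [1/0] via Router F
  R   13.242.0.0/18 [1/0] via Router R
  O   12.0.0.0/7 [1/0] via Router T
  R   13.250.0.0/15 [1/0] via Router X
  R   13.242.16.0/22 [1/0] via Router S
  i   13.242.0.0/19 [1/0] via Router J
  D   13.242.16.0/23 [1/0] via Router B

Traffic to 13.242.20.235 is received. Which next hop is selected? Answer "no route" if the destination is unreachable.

Routes whose prefix contains 13.242.20.235:
  12.0.0.0/7 (12.0.0.0 - 13.255.255.255) -> Router T
  13.240.0.0/13 (13.240.0.0 - 13.247.255.255) -> Router Z
  13.242.0.0/15 (13.242.0.0 - 13.243.255.255) -> Router P
  13.242.0.0/18 (13.242.0.0 - 13.242.63.255) -> Router R
  13.242.0.0/19 (13.242.0.0 - 13.242.31.255) -> Router J
More-specific entries that do NOT match:
  13.242.20.240/28 (13.242.20.240 - 13.242.20.255) does not contain 13.242.20.235
  13.178.20.224/28 (13.178.20.224 - 13.178.20.239) does not contain 13.242.20.235
  13.242.84.0/23 (13.242.84.0 - 13.242.85.255) does not contain 13.242.20.235
  13.242.22.0/23 (13.242.22.0 - 13.242.23.255) does not contain 13.242.20.235
  13.242.16.0/23 (13.242.16.0 - 13.242.17.255) does not contain 13.242.20.235
  13.242.16.0/22 (13.242.16.0 - 13.242.19.255) does not contain 13.242.20.235
  13.242.24.0/21 (13.242.24.0 - 13.242.31.255) does not contain 13.242.20.235
Longest matching prefix is /19 -> next hop Router J.

Router J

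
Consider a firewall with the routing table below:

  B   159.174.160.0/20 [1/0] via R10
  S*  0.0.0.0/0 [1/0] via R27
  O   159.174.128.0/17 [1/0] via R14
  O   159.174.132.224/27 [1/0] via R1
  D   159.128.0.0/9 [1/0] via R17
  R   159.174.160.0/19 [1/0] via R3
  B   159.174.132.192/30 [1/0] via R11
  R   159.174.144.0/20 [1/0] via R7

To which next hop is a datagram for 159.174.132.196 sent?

R14

Routes whose prefix contains 159.174.132.196:
  0.0.0.0/0 (default, matches everything) -> R27
  159.128.0.0/9 (159.128.0.0 - 159.255.255.255) -> R17
  159.174.128.0/17 (159.174.128.0 - 159.174.255.255) -> R14
More-specific entries that do NOT match:
  159.174.132.192/30 (159.174.132.192 - 159.174.132.195) does not contain 159.174.132.196
  159.174.132.224/27 (159.174.132.224 - 159.174.132.255) does not contain 159.174.132.196
  159.174.160.0/20 (159.174.160.0 - 159.174.175.255) does not contain 159.174.132.196
  159.174.144.0/20 (159.174.144.0 - 159.174.159.255) does not contain 159.174.132.196
  159.174.160.0/19 (159.174.160.0 - 159.174.191.255) does not contain 159.174.132.196
Longest matching prefix is /17 -> next hop R14.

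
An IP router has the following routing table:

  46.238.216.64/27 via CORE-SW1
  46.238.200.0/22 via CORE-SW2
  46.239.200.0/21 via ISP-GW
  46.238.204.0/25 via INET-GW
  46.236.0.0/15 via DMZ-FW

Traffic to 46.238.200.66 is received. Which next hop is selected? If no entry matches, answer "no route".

Routes whose prefix contains 46.238.200.66:
  46.238.200.0/22 (46.238.200.0 - 46.238.203.255) -> CORE-SW2
More-specific entries that do NOT match:
  46.238.216.64/27 (46.238.216.64 - 46.238.216.95) does not contain 46.238.200.66
  46.238.204.0/25 (46.238.204.0 - 46.238.204.127) does not contain 46.238.200.66
Longest matching prefix is /22 -> next hop CORE-SW2.

CORE-SW2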